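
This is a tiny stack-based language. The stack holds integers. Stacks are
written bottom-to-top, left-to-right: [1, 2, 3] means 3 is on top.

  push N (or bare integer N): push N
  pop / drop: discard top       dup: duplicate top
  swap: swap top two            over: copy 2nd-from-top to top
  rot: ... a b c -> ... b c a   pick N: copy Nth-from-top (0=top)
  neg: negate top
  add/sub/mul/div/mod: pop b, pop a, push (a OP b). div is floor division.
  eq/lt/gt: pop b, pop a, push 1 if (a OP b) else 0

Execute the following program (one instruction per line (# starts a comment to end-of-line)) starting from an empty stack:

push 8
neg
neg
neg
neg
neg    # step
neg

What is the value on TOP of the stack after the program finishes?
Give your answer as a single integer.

After 'push 8': [8]
After 'neg': [-8]
After 'neg': [8]
After 'neg': [-8]
After 'neg': [8]
After 'neg': [-8]
After 'neg': [8]

Answer: 8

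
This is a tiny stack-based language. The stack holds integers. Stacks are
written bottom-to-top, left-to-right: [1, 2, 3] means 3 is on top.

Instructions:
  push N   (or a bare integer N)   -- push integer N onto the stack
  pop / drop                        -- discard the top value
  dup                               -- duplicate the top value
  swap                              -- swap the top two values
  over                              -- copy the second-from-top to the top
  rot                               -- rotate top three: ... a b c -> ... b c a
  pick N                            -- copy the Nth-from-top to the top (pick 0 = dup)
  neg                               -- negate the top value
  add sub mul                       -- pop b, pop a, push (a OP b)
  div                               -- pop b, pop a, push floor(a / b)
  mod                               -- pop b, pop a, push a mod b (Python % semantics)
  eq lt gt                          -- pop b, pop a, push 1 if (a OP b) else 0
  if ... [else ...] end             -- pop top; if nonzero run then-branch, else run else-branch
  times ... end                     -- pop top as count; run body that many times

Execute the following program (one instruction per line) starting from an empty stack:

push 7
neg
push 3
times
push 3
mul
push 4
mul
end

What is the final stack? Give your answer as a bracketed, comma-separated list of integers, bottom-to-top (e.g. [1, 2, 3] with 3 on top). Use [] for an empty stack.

After 'push 7': [7]
After 'neg': [-7]
After 'push 3': [-7, 3]
After 'times': [-7]
After 'push 3': [-7, 3]
After 'mul': [-21]
After 'push 4': [-21, 4]
After 'mul': [-84]
After 'push 3': [-84, 3]
After 'mul': [-252]
After 'push 4': [-252, 4]
After 'mul': [-1008]
After 'push 3': [-1008, 3]
After 'mul': [-3024]
After 'push 4': [-3024, 4]
After 'mul': [-12096]

Answer: [-12096]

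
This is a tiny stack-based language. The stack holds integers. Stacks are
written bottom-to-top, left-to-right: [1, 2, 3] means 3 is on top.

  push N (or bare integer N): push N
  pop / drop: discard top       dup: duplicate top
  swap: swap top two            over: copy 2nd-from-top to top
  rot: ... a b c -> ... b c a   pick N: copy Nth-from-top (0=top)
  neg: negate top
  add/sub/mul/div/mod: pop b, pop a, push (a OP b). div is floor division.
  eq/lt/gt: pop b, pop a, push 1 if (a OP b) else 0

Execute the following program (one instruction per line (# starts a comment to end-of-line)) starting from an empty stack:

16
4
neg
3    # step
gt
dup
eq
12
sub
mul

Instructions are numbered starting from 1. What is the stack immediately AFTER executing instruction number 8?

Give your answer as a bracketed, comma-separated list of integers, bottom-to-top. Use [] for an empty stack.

Answer: [16, 1, 12]

Derivation:
Step 1 ('16'): [16]
Step 2 ('4'): [16, 4]
Step 3 ('neg'): [16, -4]
Step 4 ('3'): [16, -4, 3]
Step 5 ('gt'): [16, 0]
Step 6 ('dup'): [16, 0, 0]
Step 7 ('eq'): [16, 1]
Step 8 ('12'): [16, 1, 12]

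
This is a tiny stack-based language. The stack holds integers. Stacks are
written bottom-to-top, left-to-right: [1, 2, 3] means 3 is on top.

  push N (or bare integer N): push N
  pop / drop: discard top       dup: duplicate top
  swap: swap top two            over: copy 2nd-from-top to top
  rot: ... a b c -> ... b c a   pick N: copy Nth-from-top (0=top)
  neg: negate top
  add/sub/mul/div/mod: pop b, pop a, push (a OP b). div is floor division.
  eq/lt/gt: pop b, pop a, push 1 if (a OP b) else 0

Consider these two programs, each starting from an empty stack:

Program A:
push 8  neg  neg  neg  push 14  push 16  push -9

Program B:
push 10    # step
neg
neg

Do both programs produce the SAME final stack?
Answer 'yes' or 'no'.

Answer: no

Derivation:
Program A trace:
  After 'push 8': [8]
  After 'neg': [-8]
  After 'neg': [8]
  After 'neg': [-8]
  After 'push 14': [-8, 14]
  After 'push 16': [-8, 14, 16]
  After 'push -9': [-8, 14, 16, -9]
Program A final stack: [-8, 14, 16, -9]

Program B trace:
  After 'push 10': [10]
  After 'neg': [-10]
  After 'neg': [10]
Program B final stack: [10]
Same: no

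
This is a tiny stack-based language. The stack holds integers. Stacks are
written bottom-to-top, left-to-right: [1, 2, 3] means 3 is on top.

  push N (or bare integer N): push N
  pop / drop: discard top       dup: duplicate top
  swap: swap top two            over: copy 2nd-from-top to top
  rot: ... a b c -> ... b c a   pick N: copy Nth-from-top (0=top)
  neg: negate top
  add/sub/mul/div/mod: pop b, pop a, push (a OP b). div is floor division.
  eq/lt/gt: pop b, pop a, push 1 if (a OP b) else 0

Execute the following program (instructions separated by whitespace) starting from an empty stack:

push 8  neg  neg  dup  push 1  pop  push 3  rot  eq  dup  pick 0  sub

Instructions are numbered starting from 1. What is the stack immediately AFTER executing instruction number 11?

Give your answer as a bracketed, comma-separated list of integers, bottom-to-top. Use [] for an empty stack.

Answer: [8, 0, 0, 0]

Derivation:
Step 1 ('push 8'): [8]
Step 2 ('neg'): [-8]
Step 3 ('neg'): [8]
Step 4 ('dup'): [8, 8]
Step 5 ('push 1'): [8, 8, 1]
Step 6 ('pop'): [8, 8]
Step 7 ('push 3'): [8, 8, 3]
Step 8 ('rot'): [8, 3, 8]
Step 9 ('eq'): [8, 0]
Step 10 ('dup'): [8, 0, 0]
Step 11 ('pick 0'): [8, 0, 0, 0]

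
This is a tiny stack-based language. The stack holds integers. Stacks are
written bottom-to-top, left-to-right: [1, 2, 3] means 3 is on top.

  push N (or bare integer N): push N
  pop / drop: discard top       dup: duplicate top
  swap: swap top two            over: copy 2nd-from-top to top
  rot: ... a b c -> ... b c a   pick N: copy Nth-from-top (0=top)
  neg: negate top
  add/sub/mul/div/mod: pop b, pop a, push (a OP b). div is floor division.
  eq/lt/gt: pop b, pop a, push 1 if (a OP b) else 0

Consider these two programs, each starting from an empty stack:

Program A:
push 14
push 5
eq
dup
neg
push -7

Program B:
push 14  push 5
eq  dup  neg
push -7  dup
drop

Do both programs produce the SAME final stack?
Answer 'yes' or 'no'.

Answer: yes

Derivation:
Program A trace:
  After 'push 14': [14]
  After 'push 5': [14, 5]
  After 'eq': [0]
  After 'dup': [0, 0]
  After 'neg': [0, 0]
  After 'push -7': [0, 0, -7]
Program A final stack: [0, 0, -7]

Program B trace:
  After 'push 14': [14]
  After 'push 5': [14, 5]
  After 'eq': [0]
  After 'dup': [0, 0]
  After 'neg': [0, 0]
  After 'push -7': [0, 0, -7]
  After 'dup': [0, 0, -7, -7]
  After 'drop': [0, 0, -7]
Program B final stack: [0, 0, -7]
Same: yes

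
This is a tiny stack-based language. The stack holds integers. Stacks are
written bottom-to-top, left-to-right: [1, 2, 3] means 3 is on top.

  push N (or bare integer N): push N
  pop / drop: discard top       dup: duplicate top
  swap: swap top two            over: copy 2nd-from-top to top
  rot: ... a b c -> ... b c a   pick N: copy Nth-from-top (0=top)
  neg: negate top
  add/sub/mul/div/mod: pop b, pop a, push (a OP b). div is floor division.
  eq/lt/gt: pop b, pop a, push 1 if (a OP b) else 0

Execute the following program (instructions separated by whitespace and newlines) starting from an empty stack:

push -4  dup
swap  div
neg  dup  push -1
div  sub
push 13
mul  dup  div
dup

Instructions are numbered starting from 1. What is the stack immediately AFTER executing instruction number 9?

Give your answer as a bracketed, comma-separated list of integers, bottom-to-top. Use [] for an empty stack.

Step 1 ('push -4'): [-4]
Step 2 ('dup'): [-4, -4]
Step 3 ('swap'): [-4, -4]
Step 4 ('div'): [1]
Step 5 ('neg'): [-1]
Step 6 ('dup'): [-1, -1]
Step 7 ('push -1'): [-1, -1, -1]
Step 8 ('div'): [-1, 1]
Step 9 ('sub'): [-2]

Answer: [-2]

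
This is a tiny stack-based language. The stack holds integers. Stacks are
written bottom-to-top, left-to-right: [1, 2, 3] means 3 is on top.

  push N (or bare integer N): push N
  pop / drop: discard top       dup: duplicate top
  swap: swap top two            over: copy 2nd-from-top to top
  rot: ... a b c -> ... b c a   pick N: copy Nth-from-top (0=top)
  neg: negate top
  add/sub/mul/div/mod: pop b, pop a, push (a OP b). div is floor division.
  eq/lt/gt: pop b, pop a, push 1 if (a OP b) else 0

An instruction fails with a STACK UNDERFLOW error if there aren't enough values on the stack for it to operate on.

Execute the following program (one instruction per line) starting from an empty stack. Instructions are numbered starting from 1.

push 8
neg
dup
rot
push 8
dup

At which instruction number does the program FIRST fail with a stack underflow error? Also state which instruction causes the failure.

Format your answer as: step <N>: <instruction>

Step 1 ('push 8'): stack = [8], depth = 1
Step 2 ('neg'): stack = [-8], depth = 1
Step 3 ('dup'): stack = [-8, -8], depth = 2
Step 4 ('rot'): needs 3 value(s) but depth is 2 — STACK UNDERFLOW

Answer: step 4: rot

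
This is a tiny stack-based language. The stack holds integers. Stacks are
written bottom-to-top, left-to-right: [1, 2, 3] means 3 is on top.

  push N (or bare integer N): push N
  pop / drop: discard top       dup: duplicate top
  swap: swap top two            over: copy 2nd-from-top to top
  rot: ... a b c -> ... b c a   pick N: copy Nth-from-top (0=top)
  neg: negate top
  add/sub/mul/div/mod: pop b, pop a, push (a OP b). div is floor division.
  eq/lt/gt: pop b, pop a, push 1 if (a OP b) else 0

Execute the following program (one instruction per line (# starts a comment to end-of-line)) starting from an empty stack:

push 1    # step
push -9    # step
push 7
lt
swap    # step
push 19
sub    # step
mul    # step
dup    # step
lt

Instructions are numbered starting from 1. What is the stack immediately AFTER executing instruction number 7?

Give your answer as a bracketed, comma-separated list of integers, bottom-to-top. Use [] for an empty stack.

Answer: [1, -18]

Derivation:
Step 1 ('push 1'): [1]
Step 2 ('push -9'): [1, -9]
Step 3 ('push 7'): [1, -9, 7]
Step 4 ('lt'): [1, 1]
Step 5 ('swap'): [1, 1]
Step 6 ('push 19'): [1, 1, 19]
Step 7 ('sub'): [1, -18]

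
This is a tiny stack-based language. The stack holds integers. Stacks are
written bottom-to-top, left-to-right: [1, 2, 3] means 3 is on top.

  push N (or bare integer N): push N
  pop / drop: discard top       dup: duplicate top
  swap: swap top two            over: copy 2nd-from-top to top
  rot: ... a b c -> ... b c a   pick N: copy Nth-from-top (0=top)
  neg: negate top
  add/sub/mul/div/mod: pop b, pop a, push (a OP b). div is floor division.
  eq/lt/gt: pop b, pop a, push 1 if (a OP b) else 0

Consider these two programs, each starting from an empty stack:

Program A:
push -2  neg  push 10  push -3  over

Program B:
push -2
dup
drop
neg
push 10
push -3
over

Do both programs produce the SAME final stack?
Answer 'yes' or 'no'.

Program A trace:
  After 'push -2': [-2]
  After 'neg': [2]
  After 'push 10': [2, 10]
  After 'push -3': [2, 10, -3]
  After 'over': [2, 10, -3, 10]
Program A final stack: [2, 10, -3, 10]

Program B trace:
  After 'push -2': [-2]
  After 'dup': [-2, -2]
  After 'drop': [-2]
  After 'neg': [2]
  After 'push 10': [2, 10]
  After 'push -3': [2, 10, -3]
  After 'over': [2, 10, -3, 10]
Program B final stack: [2, 10, -3, 10]
Same: yes

Answer: yes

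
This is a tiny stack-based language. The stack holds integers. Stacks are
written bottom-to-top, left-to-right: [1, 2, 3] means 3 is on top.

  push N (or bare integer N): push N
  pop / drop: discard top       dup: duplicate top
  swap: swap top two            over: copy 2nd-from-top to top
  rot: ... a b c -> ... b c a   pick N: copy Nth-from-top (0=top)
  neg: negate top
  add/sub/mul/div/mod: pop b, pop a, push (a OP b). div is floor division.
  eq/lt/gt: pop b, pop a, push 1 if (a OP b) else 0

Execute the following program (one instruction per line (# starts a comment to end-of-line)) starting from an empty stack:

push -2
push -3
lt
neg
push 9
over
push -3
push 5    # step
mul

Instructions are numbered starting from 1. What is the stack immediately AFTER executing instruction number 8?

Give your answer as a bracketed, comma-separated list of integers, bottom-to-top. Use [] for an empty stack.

Answer: [0, 9, 0, -3, 5]

Derivation:
Step 1 ('push -2'): [-2]
Step 2 ('push -3'): [-2, -3]
Step 3 ('lt'): [0]
Step 4 ('neg'): [0]
Step 5 ('push 9'): [0, 9]
Step 6 ('over'): [0, 9, 0]
Step 7 ('push -3'): [0, 9, 0, -3]
Step 8 ('push 5'): [0, 9, 0, -3, 5]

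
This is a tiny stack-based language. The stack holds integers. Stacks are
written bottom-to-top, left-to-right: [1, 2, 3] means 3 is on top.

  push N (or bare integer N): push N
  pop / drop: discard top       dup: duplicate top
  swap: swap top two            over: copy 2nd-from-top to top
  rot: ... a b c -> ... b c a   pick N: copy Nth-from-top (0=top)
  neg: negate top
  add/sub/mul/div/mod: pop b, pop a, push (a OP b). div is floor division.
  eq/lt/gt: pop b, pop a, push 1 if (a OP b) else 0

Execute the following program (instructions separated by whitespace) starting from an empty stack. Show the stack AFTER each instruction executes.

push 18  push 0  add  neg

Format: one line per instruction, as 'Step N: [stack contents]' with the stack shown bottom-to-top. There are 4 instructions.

Step 1: [18]
Step 2: [18, 0]
Step 3: [18]
Step 4: [-18]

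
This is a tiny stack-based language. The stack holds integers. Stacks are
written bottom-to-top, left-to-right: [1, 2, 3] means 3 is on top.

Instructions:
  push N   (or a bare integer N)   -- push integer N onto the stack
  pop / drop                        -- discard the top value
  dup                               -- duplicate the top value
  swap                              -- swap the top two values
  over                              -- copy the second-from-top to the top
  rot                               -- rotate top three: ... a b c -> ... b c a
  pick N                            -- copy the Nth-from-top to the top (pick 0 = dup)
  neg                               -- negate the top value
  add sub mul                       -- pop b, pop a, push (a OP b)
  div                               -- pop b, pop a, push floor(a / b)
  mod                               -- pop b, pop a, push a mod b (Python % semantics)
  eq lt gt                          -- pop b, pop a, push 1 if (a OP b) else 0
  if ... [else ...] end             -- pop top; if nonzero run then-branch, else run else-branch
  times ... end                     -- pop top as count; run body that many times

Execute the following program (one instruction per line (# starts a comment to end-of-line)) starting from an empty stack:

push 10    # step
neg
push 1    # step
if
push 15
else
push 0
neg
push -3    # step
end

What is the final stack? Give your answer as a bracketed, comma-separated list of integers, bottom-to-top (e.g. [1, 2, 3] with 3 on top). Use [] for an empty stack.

Answer: [-10, 15]

Derivation:
After 'push 10': [10]
After 'neg': [-10]
After 'push 1': [-10, 1]
After 'if': [-10]
After 'push 15': [-10, 15]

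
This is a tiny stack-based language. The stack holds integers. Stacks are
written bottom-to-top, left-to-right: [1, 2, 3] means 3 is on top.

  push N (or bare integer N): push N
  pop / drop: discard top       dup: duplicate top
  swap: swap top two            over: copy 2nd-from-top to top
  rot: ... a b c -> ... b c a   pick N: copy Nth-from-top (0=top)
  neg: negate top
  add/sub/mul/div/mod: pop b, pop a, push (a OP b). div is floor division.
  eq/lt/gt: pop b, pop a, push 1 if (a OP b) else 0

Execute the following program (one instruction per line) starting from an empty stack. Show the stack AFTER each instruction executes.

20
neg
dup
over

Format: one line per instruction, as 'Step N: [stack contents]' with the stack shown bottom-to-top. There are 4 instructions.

Step 1: [20]
Step 2: [-20]
Step 3: [-20, -20]
Step 4: [-20, -20, -20]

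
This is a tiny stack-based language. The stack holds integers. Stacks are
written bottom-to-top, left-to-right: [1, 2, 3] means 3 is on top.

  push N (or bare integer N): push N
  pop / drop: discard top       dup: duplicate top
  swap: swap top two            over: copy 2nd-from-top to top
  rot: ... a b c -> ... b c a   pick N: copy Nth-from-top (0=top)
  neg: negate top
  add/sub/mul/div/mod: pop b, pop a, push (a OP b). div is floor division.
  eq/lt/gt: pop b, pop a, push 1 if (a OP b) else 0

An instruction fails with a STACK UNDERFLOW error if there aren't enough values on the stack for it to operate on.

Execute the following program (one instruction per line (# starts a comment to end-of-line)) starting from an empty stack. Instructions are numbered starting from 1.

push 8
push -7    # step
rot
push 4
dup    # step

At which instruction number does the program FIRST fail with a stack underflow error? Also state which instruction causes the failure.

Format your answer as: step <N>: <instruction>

Step 1 ('push 8'): stack = [8], depth = 1
Step 2 ('push -7'): stack = [8, -7], depth = 2
Step 3 ('rot'): needs 3 value(s) but depth is 2 — STACK UNDERFLOW

Answer: step 3: rot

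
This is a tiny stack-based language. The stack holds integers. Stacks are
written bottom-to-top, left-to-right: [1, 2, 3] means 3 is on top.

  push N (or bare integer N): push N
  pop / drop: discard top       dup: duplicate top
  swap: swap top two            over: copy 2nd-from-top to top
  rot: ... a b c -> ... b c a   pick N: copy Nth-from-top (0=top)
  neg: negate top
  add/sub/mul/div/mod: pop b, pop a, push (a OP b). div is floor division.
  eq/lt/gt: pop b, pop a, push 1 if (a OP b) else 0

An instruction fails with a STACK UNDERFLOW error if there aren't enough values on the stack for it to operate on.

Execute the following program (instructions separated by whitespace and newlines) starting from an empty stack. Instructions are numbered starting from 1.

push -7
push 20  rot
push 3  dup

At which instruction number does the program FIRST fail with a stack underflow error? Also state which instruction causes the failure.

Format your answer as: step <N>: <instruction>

Step 1 ('push -7'): stack = [-7], depth = 1
Step 2 ('push 20'): stack = [-7, 20], depth = 2
Step 3 ('rot'): needs 3 value(s) but depth is 2 — STACK UNDERFLOW

Answer: step 3: rot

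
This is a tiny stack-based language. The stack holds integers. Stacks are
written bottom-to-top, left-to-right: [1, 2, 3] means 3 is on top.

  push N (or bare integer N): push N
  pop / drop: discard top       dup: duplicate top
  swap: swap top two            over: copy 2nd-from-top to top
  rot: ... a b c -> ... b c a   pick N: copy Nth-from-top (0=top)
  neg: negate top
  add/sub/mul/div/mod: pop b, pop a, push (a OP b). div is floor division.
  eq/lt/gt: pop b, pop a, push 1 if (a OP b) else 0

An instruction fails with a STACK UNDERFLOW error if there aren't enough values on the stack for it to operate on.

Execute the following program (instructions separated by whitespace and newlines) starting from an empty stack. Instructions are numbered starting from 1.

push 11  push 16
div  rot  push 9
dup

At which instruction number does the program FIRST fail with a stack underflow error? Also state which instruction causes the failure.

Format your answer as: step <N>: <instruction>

Step 1 ('push 11'): stack = [11], depth = 1
Step 2 ('push 16'): stack = [11, 16], depth = 2
Step 3 ('div'): stack = [0], depth = 1
Step 4 ('rot'): needs 3 value(s) but depth is 1 — STACK UNDERFLOW

Answer: step 4: rot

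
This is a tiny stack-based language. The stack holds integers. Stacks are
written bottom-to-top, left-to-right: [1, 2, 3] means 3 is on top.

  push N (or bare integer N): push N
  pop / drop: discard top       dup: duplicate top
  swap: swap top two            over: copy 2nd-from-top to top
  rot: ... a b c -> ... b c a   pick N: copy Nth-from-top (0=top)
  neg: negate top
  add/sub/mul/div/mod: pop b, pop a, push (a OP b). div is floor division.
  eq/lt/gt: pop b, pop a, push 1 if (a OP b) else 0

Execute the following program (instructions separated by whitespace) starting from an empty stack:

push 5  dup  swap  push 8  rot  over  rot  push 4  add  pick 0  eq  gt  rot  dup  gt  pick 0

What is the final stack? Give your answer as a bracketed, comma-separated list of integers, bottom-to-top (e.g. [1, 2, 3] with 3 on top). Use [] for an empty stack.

Answer: [5, 1, 0, 0]

Derivation:
After 'push 5': [5]
After 'dup': [5, 5]
After 'swap': [5, 5]
After 'push 8': [5, 5, 8]
After 'rot': [5, 8, 5]
After 'over': [5, 8, 5, 8]
After 'rot': [5, 5, 8, 8]
After 'push 4': [5, 5, 8, 8, 4]
After 'add': [5, 5, 8, 12]
After 'pick 0': [5, 5, 8, 12, 12]
After 'eq': [5, 5, 8, 1]
After 'gt': [5, 5, 1]
After 'rot': [5, 1, 5]
After 'dup': [5, 1, 5, 5]
After 'gt': [5, 1, 0]
After 'pick 0': [5, 1, 0, 0]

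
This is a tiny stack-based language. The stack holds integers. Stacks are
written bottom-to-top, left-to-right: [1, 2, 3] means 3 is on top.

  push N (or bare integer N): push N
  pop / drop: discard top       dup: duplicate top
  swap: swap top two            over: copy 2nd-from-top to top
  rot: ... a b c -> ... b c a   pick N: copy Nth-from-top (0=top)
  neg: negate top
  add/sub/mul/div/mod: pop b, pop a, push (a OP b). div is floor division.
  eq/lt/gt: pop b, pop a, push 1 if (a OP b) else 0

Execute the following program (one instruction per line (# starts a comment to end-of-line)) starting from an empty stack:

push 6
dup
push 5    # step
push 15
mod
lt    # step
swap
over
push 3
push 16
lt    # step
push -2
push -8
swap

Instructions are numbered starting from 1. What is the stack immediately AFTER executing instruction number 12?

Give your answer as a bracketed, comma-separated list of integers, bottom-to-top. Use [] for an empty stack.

Answer: [0, 6, 0, 1, -2]

Derivation:
Step 1 ('push 6'): [6]
Step 2 ('dup'): [6, 6]
Step 3 ('push 5'): [6, 6, 5]
Step 4 ('push 15'): [6, 6, 5, 15]
Step 5 ('mod'): [6, 6, 5]
Step 6 ('lt'): [6, 0]
Step 7 ('swap'): [0, 6]
Step 8 ('over'): [0, 6, 0]
Step 9 ('push 3'): [0, 6, 0, 3]
Step 10 ('push 16'): [0, 6, 0, 3, 16]
Step 11 ('lt'): [0, 6, 0, 1]
Step 12 ('push -2'): [0, 6, 0, 1, -2]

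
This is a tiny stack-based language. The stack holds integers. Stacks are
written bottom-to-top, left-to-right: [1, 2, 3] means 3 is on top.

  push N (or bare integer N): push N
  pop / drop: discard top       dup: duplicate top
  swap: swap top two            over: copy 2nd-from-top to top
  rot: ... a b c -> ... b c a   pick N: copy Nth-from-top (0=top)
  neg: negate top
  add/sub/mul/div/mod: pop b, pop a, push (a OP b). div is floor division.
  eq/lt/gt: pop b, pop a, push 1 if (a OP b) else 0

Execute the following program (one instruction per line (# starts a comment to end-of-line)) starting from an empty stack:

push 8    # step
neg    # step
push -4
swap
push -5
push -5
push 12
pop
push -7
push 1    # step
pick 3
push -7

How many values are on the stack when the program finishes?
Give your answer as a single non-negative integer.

After 'push 8': stack = [8] (depth 1)
After 'neg': stack = [-8] (depth 1)
After 'push -4': stack = [-8, -4] (depth 2)
After 'swap': stack = [-4, -8] (depth 2)
After 'push -5': stack = [-4, -8, -5] (depth 3)
After 'push -5': stack = [-4, -8, -5, -5] (depth 4)
After 'push 12': stack = [-4, -8, -5, -5, 12] (depth 5)
After 'pop': stack = [-4, -8, -5, -5] (depth 4)
After 'push -7': stack = [-4, -8, -5, -5, -7] (depth 5)
After 'push 1': stack = [-4, -8, -5, -5, -7, 1] (depth 6)
After 'pick 3': stack = [-4, -8, -5, -5, -7, 1, -5] (depth 7)
After 'push -7': stack = [-4, -8, -5, -5, -7, 1, -5, -7] (depth 8)

Answer: 8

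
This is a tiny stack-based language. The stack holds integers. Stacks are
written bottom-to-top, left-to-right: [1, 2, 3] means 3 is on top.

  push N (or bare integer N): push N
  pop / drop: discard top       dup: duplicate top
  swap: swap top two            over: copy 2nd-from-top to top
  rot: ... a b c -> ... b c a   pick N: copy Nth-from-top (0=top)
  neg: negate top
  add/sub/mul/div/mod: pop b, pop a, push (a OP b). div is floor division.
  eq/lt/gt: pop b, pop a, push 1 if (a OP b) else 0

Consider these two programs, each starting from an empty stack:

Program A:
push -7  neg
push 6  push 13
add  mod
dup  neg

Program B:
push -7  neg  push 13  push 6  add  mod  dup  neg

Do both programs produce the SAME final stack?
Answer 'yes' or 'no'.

Program A trace:
  After 'push -7': [-7]
  After 'neg': [7]
  After 'push 6': [7, 6]
  After 'push 13': [7, 6, 13]
  After 'add': [7, 19]
  After 'mod': [7]
  After 'dup': [7, 7]
  After 'neg': [7, -7]
Program A final stack: [7, -7]

Program B trace:
  After 'push -7': [-7]
  After 'neg': [7]
  After 'push 13': [7, 13]
  After 'push 6': [7, 13, 6]
  After 'add': [7, 19]
  After 'mod': [7]
  After 'dup': [7, 7]
  After 'neg': [7, -7]
Program B final stack: [7, -7]
Same: yes

Answer: yes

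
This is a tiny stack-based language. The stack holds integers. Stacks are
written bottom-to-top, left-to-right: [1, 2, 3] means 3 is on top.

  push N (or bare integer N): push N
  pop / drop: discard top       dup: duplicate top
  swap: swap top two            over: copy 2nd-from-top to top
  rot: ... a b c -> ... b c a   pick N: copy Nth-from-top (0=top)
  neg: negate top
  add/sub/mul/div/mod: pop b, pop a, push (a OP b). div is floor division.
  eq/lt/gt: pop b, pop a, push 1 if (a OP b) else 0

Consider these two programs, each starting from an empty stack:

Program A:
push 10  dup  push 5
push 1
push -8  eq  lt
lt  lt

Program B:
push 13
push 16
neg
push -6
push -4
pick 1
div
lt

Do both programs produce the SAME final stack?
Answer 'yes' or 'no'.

Program A trace:
  After 'push 10': [10]
  After 'dup': [10, 10]
  After 'push 5': [10, 10, 5]
  After 'push 1': [10, 10, 5, 1]
  After 'push -8': [10, 10, 5, 1, -8]
  After 'eq': [10, 10, 5, 0]
  After 'lt': [10, 10, 0]
  After 'lt': [10, 0]
  After 'lt': [0]
Program A final stack: [0]

Program B trace:
  After 'push 13': [13]
  After 'push 16': [13, 16]
  After 'neg': [13, -16]
  After 'push -6': [13, -16, -6]
  After 'push -4': [13, -16, -6, -4]
  After 'pick 1': [13, -16, -6, -4, -6]
  After 'div': [13, -16, -6, 0]
  After 'lt': [13, -16, 1]
Program B final stack: [13, -16, 1]
Same: no

Answer: no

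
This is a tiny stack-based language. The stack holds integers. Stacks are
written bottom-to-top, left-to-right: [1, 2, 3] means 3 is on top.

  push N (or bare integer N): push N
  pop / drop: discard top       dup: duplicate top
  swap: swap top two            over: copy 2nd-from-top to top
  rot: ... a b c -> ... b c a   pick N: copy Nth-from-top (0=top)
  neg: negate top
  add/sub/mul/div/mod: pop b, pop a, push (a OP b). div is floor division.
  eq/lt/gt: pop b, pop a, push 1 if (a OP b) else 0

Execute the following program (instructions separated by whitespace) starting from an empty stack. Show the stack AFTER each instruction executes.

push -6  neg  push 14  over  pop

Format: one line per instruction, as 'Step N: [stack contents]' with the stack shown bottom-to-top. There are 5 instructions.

Step 1: [-6]
Step 2: [6]
Step 3: [6, 14]
Step 4: [6, 14, 6]
Step 5: [6, 14]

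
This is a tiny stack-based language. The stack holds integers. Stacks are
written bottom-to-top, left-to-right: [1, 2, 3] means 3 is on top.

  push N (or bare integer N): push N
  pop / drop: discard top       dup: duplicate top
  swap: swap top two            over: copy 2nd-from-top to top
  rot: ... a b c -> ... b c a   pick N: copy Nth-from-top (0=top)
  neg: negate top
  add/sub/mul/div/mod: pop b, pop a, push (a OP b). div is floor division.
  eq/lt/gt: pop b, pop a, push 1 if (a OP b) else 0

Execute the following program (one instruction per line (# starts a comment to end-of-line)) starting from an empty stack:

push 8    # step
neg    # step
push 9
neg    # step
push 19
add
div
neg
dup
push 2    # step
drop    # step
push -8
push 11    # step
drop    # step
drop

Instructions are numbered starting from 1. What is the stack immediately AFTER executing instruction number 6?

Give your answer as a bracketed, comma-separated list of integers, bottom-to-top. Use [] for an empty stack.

Answer: [-8, 10]

Derivation:
Step 1 ('push 8'): [8]
Step 2 ('neg'): [-8]
Step 3 ('push 9'): [-8, 9]
Step 4 ('neg'): [-8, -9]
Step 5 ('push 19'): [-8, -9, 19]
Step 6 ('add'): [-8, 10]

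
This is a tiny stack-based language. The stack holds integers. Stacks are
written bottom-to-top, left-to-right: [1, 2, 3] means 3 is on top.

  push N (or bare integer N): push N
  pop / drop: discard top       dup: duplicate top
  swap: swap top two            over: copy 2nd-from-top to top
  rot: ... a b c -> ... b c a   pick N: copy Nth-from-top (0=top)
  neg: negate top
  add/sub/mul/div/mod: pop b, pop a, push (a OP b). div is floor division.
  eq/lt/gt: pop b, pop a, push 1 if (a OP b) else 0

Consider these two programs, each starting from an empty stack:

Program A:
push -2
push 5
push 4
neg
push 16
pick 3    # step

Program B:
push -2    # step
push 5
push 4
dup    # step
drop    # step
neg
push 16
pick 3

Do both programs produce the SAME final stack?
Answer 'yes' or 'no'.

Answer: yes

Derivation:
Program A trace:
  After 'push -2': [-2]
  After 'push 5': [-2, 5]
  After 'push 4': [-2, 5, 4]
  After 'neg': [-2, 5, -4]
  After 'push 16': [-2, 5, -4, 16]
  After 'pick 3': [-2, 5, -4, 16, -2]
Program A final stack: [-2, 5, -4, 16, -2]

Program B trace:
  After 'push -2': [-2]
  After 'push 5': [-2, 5]
  After 'push 4': [-2, 5, 4]
  After 'dup': [-2, 5, 4, 4]
  After 'drop': [-2, 5, 4]
  After 'neg': [-2, 5, -4]
  After 'push 16': [-2, 5, -4, 16]
  After 'pick 3': [-2, 5, -4, 16, -2]
Program B final stack: [-2, 5, -4, 16, -2]
Same: yes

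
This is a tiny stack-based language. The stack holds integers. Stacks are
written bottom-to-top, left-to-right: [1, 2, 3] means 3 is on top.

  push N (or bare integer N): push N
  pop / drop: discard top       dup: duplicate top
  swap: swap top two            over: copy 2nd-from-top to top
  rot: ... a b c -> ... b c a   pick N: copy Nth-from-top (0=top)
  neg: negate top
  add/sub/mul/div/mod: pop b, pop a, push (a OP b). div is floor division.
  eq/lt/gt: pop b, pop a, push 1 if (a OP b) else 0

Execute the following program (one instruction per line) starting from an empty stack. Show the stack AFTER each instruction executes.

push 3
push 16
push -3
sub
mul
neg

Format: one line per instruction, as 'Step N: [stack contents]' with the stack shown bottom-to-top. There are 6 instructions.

Step 1: [3]
Step 2: [3, 16]
Step 3: [3, 16, -3]
Step 4: [3, 19]
Step 5: [57]
Step 6: [-57]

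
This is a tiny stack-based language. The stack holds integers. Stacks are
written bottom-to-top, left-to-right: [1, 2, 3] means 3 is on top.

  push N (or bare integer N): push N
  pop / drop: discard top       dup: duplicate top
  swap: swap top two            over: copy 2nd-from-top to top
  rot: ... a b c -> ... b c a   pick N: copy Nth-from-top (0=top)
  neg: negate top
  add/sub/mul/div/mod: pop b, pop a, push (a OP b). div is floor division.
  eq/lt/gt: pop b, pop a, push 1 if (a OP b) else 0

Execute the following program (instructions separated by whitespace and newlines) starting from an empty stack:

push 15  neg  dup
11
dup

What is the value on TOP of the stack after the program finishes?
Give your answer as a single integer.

Answer: 11

Derivation:
After 'push 15': [15]
After 'neg': [-15]
After 'dup': [-15, -15]
After 'push 11': [-15, -15, 11]
After 'dup': [-15, -15, 11, 11]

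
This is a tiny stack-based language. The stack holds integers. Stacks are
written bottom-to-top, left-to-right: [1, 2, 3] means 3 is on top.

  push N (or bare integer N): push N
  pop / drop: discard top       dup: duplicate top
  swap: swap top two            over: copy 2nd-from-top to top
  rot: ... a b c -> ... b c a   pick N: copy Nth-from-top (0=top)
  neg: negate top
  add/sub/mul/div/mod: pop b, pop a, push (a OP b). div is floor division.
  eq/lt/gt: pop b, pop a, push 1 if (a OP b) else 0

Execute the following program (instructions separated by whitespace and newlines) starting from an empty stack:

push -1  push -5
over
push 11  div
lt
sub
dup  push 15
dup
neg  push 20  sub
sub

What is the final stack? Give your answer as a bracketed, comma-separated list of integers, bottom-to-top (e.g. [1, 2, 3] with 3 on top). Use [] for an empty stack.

Answer: [-2, -2, 50]

Derivation:
After 'push -1': [-1]
After 'push -5': [-1, -5]
After 'over': [-1, -5, -1]
After 'push 11': [-1, -5, -1, 11]
After 'div': [-1, -5, -1]
After 'lt': [-1, 1]
After 'sub': [-2]
After 'dup': [-2, -2]
After 'push 15': [-2, -2, 15]
After 'dup': [-2, -2, 15, 15]
After 'neg': [-2, -2, 15, -15]
After 'push 20': [-2, -2, 15, -15, 20]
After 'sub': [-2, -2, 15, -35]
After 'sub': [-2, -2, 50]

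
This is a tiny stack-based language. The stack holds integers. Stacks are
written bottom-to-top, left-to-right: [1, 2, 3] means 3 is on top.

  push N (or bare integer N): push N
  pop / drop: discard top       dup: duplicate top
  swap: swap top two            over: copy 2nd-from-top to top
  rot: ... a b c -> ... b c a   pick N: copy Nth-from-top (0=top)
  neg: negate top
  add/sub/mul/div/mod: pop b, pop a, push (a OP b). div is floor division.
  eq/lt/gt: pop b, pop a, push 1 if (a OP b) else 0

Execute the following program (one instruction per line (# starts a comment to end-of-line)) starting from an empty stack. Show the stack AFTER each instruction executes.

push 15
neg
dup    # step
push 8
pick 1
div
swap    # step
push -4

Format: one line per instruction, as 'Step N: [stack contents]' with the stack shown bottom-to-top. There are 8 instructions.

Step 1: [15]
Step 2: [-15]
Step 3: [-15, -15]
Step 4: [-15, -15, 8]
Step 5: [-15, -15, 8, -15]
Step 6: [-15, -15, -1]
Step 7: [-15, -1, -15]
Step 8: [-15, -1, -15, -4]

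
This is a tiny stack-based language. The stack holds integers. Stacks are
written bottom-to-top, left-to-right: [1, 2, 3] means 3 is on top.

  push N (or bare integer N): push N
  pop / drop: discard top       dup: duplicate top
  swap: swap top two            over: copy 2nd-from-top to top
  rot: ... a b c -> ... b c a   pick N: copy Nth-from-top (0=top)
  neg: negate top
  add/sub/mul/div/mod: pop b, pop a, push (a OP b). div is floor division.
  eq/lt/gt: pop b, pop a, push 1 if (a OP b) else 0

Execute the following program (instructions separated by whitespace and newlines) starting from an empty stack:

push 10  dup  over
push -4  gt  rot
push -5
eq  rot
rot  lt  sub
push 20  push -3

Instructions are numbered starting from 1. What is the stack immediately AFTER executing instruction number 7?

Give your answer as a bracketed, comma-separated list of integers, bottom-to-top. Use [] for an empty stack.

Step 1 ('push 10'): [10]
Step 2 ('dup'): [10, 10]
Step 3 ('over'): [10, 10, 10]
Step 4 ('push -4'): [10, 10, 10, -4]
Step 5 ('gt'): [10, 10, 1]
Step 6 ('rot'): [10, 1, 10]
Step 7 ('push -5'): [10, 1, 10, -5]

Answer: [10, 1, 10, -5]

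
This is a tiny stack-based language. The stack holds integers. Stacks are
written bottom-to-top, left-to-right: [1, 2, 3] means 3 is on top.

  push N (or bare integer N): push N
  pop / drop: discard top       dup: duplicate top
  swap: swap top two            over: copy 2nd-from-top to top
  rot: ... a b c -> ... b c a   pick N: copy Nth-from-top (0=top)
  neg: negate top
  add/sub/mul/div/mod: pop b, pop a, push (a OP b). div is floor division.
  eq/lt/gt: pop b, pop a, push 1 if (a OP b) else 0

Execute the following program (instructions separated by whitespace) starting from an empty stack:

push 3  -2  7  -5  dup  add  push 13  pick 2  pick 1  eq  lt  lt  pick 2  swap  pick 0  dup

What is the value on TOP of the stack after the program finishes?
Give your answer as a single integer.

After 'push 3': [3]
After 'push -2': [3, -2]
After 'push 7': [3, -2, 7]
After 'push -5': [3, -2, 7, -5]
After 'dup': [3, -2, 7, -5, -5]
After 'add': [3, -2, 7, -10]
After 'push 13': [3, -2, 7, -10, 13]
After 'pick 2': [3, -2, 7, -10, 13, 7]
After 'pick 1': [3, -2, 7, -10, 13, 7, 13]
After 'eq': [3, -2, 7, -10, 13, 0]
After 'lt': [3, -2, 7, -10, 0]
After 'lt': [3, -2, 7, 1]
After 'pick 2': [3, -2, 7, 1, -2]
After 'swap': [3, -2, 7, -2, 1]
After 'pick 0': [3, -2, 7, -2, 1, 1]
After 'dup': [3, -2, 7, -2, 1, 1, 1]

Answer: 1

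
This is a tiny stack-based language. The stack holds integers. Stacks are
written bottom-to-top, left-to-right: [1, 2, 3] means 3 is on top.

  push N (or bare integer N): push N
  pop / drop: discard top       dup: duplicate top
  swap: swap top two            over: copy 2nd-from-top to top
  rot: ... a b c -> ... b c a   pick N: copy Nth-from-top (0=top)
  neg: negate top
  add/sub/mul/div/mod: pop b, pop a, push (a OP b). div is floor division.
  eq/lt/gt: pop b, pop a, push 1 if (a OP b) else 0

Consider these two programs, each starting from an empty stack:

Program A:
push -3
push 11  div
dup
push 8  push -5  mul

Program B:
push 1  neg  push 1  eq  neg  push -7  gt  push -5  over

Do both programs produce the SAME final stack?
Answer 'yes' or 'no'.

Answer: no

Derivation:
Program A trace:
  After 'push -3': [-3]
  After 'push 11': [-3, 11]
  After 'div': [-1]
  After 'dup': [-1, -1]
  After 'push 8': [-1, -1, 8]
  After 'push -5': [-1, -1, 8, -5]
  After 'mul': [-1, -1, -40]
Program A final stack: [-1, -1, -40]

Program B trace:
  After 'push 1': [1]
  After 'neg': [-1]
  After 'push 1': [-1, 1]
  After 'eq': [0]
  After 'neg': [0]
  After 'push -7': [0, -7]
  After 'gt': [1]
  After 'push -5': [1, -5]
  After 'over': [1, -5, 1]
Program B final stack: [1, -5, 1]
Same: no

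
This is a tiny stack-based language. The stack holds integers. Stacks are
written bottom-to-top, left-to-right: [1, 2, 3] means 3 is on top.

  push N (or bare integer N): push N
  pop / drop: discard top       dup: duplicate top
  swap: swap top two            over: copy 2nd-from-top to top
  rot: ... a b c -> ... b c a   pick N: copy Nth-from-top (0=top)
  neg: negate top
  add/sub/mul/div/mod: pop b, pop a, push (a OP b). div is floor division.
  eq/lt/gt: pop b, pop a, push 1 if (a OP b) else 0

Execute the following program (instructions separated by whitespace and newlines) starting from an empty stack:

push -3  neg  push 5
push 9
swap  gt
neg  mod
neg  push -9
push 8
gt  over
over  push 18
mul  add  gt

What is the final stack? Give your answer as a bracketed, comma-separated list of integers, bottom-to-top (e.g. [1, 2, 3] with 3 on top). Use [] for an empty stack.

After 'push -3': [-3]
After 'neg': [3]
After 'push 5': [3, 5]
After 'push 9': [3, 5, 9]
After 'swap': [3, 9, 5]
After 'gt': [3, 1]
After 'neg': [3, -1]
After 'mod': [0]
After 'neg': [0]
After 'push -9': [0, -9]
After 'push 8': [0, -9, 8]
After 'gt': [0, 0]
After 'over': [0, 0, 0]
After 'over': [0, 0, 0, 0]
After 'push 18': [0, 0, 0, 0, 18]
After 'mul': [0, 0, 0, 0]
After 'add': [0, 0, 0]
After 'gt': [0, 0]

Answer: [0, 0]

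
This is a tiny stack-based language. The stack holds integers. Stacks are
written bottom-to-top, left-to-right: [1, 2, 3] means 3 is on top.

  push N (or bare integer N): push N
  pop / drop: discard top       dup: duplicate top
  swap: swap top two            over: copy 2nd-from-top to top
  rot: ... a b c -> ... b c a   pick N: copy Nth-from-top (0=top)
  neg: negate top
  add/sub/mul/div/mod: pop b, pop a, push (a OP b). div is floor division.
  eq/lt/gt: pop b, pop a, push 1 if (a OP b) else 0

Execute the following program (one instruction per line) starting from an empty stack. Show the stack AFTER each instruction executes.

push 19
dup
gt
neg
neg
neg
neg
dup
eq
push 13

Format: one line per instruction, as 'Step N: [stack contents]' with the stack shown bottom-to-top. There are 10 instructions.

Step 1: [19]
Step 2: [19, 19]
Step 3: [0]
Step 4: [0]
Step 5: [0]
Step 6: [0]
Step 7: [0]
Step 8: [0, 0]
Step 9: [1]
Step 10: [1, 13]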